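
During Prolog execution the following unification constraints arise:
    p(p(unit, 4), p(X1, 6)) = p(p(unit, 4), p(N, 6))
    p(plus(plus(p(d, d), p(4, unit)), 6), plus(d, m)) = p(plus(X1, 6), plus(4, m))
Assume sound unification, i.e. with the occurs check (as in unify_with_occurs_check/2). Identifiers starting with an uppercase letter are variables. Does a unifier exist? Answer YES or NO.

Decompose p/2: p(unit, 4) = p(unit, 4),  p(X1, 6) = p(N, 6).
Delete trivial equation p(unit, 4) = p(unit, 4).
Decompose p/2: X1 = N,  6 = 6.
Bind X1 := N; substituting into the one remaining equation that mentions X1 gives: p(plus(plus(p(d, d), p(4, unit)), 6), plus(d, m)) = p(plus(N, 6), plus(4, m)).
Delete trivial equation 6 = 6.
Decompose p/2: plus(plus(p(d, d), p(4, unit)), 6) = plus(N, 6),  plus(d, m) = plus(4, m).
Decompose plus/2: plus(p(d, d), p(4, unit)) = N,  6 = 6.
Bind N := plus(p(d, d), p(4, unit)); no other remaining equation mentions N. Substituting into the earlier binding gives X1 := plus(p(d, d), p(4, unit)).
Delete trivial equation 6 = 6.
Decompose plus/2: d = 4,  m = m.
Clash: constants d and 4 differ; no unifier exists.

NO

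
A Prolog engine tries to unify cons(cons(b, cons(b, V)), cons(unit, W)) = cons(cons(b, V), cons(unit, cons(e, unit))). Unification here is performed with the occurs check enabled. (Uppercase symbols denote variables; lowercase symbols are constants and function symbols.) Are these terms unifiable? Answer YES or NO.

NO

Decompose cons/2: cons(b, cons(b, V)) = cons(b, V),  cons(unit, W) = cons(unit, cons(e, unit)).
Decompose cons/2: b = b,  cons(b, V) = V.
Delete trivial equation b = b.
Occurs check fails: V occurs in cons(b, V); the equation V = cons(b, V) has no finite solution.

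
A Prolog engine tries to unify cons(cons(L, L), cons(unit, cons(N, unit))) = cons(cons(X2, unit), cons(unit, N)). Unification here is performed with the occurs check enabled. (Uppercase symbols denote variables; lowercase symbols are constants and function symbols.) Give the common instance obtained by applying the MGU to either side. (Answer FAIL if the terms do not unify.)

FAIL

Decompose cons/2: cons(L, L) = cons(X2, unit),  cons(unit, cons(N, unit)) = cons(unit, N).
Decompose cons/2: L = X2,  L = unit.
Bind L := X2; substituting into the one remaining equation that mentions L gives: X2 = unit.
Bind X2 := unit; no other remaining equation mentions X2. Substituting into the earlier binding gives L := unit.
Decompose cons/2: unit = unit,  cons(N, unit) = N.
Delete trivial equation unit = unit.
Occurs check fails: N occurs in cons(N, unit); the equation N = cons(N, unit) has no finite solution.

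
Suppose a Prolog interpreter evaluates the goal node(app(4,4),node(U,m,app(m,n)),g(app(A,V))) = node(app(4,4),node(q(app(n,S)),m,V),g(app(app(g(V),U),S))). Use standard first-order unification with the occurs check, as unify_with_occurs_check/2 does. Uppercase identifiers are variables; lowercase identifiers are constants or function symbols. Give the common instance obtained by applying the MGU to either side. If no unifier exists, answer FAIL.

Decompose node/3: app(4,4) = app(4,4),  node(U,m,app(m,n)) = node(q(app(n,S)),m,V),  g(app(A,V)) = g(app(app(g(V),U),S)).
Delete trivial equation app(4,4) = app(4,4).
Decompose node/3: U = q(app(n,S)),  m = m,  app(m,n) = V.
Bind U := q(app(n,S)); substituting into the one remaining equation that mentions U gives: g(app(A,V)) = g(app(app(g(V),q(app(n,S))),S)).
Delete trivial equation m = m.
Bind V := app(m,n); substituting into the remaining equation gives: g(app(A,app(m,n))) = g(app(app(g(app(m,n)),q(app(n,S))),S)).
Decompose g/1: app(A,app(m,n)) = app(app(g(app(m,n)),q(app(n,S))),S).
Decompose app/2: A = app(g(app(m,n)),q(app(n,S))),  app(m,n) = S.
Bind A := app(g(app(m,n)),q(app(n,S))); no other remaining equation mentions A.
Bind S := app(m,n). Substituting into the earlier bindings gives U := q(app(n,app(m,n))), A := app(g(app(m,n)),q(app(n,app(m,n)))).
Applying the MGU to either side gives node(app(4,4),node(q(app(n,app(m,n))),m,app(m,n)),g(app(app(g(app(m,n)),q(app(n,app(m,n)))),app(m,n)))).

node(app(4,4),node(q(app(n,app(m,n))),m,app(m,n)),g(app(app(g(app(m,n)),q(app(n,app(m,n)))),app(m,n))))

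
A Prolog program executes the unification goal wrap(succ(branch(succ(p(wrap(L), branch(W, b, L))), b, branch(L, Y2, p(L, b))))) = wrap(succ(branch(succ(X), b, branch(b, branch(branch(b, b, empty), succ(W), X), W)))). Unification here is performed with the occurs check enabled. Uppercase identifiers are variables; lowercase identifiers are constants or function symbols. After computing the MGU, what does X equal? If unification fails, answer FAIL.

Decompose wrap/1: succ(branch(succ(p(wrap(L), branch(W, b, L))), b, branch(L, Y2, p(L, b)))) = succ(branch(succ(X), b, branch(b, branch(branch(b, b, empty), succ(W), X), W))).
Decompose succ/1: branch(succ(p(wrap(L), branch(W, b, L))), b, branch(L, Y2, p(L, b))) = branch(succ(X), b, branch(b, branch(branch(b, b, empty), succ(W), X), W)).
Decompose branch/3: succ(p(wrap(L), branch(W, b, L))) = succ(X),  b = b,  branch(L, Y2, p(L, b)) = branch(b, branch(branch(b, b, empty), succ(W), X), W).
Decompose succ/1: p(wrap(L), branch(W, b, L)) = X.
Bind X := p(wrap(L), branch(W, b, L)); substituting into the one remaining equation that mentions X gives: branch(L, Y2, p(L, b)) = branch(b, branch(branch(b, b, empty), succ(W), p(wrap(L), branch(W, b, L))), W).
Delete trivial equation b = b.
Decompose branch/3: L = b,  Y2 = branch(branch(b, b, empty), succ(W), p(wrap(L), branch(W, b, L))),  p(L, b) = W.
Bind L := b; substituting into the remaining equations gives: Y2 = branch(branch(b, b, empty), succ(W), p(wrap(b), branch(W, b, b))),  p(b, b) = W. Substituting into the earlier binding gives X := p(wrap(b), branch(W, b, b)).
Bind Y2 := branch(branch(b, b, empty), succ(W), p(wrap(b), branch(W, b, b))); no other remaining equation mentions Y2.
Bind W := p(b, b). Substituting into the earlier bindings gives X := p(wrap(b), branch(p(b, b), b, b)), Y2 := branch(branch(b, b, empty), succ(p(b, b)), p(wrap(b), branch(p(b, b), b, b))).
MGU = { X ↦ p(wrap(b), branch(p(b, b), b, b)), L ↦ b, Y2 ↦ branch(branch(b, b, empty), succ(p(b, b)), p(wrap(b), branch(p(b, b), b, b))), W ↦ p(b, b) }, so X ↦ p(wrap(b), branch(p(b, b), b, b)).

p(wrap(b), branch(p(b, b), b, b))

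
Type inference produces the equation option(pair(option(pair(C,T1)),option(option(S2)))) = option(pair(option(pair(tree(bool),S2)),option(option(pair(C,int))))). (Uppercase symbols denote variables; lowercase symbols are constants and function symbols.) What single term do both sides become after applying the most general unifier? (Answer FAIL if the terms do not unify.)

Decompose option/1: pair(option(pair(C,T1)),option(option(S2))) = pair(option(pair(tree(bool),S2)),option(option(pair(C,int)))).
Decompose pair/2: option(pair(C,T1)) = option(pair(tree(bool),S2)),  option(option(S2)) = option(option(pair(C,int))).
Decompose option/1: pair(C,T1) = pair(tree(bool),S2).
Decompose pair/2: C = tree(bool),  T1 = S2.
Bind C := tree(bool); substituting into the one remaining equation that mentions C gives: option(option(S2)) = option(option(pair(tree(bool),int))).
Bind T1 := S2; no other remaining equation mentions T1.
Decompose option/1: option(S2) = option(pair(tree(bool),int)).
Decompose option/1: S2 = pair(tree(bool),int).
Bind S2 := pair(tree(bool),int). Substituting into the earlier binding gives T1 := pair(tree(bool),int).
Applying the MGU to either side gives option(pair(option(pair(tree(bool),pair(tree(bool),int))),option(option(pair(tree(bool),int))))).

option(pair(option(pair(tree(bool),pair(tree(bool),int))),option(option(pair(tree(bool),int)))))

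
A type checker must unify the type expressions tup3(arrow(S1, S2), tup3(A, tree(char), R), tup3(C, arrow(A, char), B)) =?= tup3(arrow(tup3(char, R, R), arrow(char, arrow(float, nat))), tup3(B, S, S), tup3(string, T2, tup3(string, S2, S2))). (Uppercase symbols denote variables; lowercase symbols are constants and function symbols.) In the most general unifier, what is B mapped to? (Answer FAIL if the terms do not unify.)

tup3(string, arrow(char, arrow(float, nat)), arrow(char, arrow(float, nat)))

Decompose tup3/3: arrow(S1, S2) =?= arrow(tup3(char, R, R), arrow(char, arrow(float, nat))),  tup3(A, tree(char), R) =?= tup3(B, S, S),  tup3(C, arrow(A, char), B) =?= tup3(string, T2, tup3(string, S2, S2)).
Decompose arrow/2: S1 =?= tup3(char, R, R),  S2 =?= arrow(char, arrow(float, nat)).
Bind S1 := tup3(char, R, R); no other remaining equation mentions S1.
Bind S2 := arrow(char, arrow(float, nat)); substituting into the one remaining equation that mentions S2 gives: tup3(C, arrow(A, char), B) =?= tup3(string, T2, tup3(string, arrow(char, arrow(float, nat)), arrow(char, arrow(float, nat)))).
Decompose tup3/3: A =?= B,  tree(char) =?= S,  R =?= S.
Bind A := B; substituting into the one remaining equation that mentions A gives: tup3(C, arrow(B, char), B) =?= tup3(string, T2, tup3(string, arrow(char, arrow(float, nat)), arrow(char, arrow(float, nat)))).
Bind S := tree(char); substituting into the one remaining equation that mentions S gives: R =?= tree(char).
Bind R := tree(char); no other remaining equation mentions R. Substituting into the earlier binding gives S1 := tup3(char, tree(char), tree(char)).
Decompose tup3/3: C =?= string,  arrow(B, char) =?= T2,  B =?= tup3(string, arrow(char, arrow(float, nat)), arrow(char, arrow(float, nat))).
Bind C := string; no other remaining equation mentions C.
Bind T2 := arrow(B, char); no other remaining equation mentions T2.
Bind B := tup3(string, arrow(char, arrow(float, nat)), arrow(char, arrow(float, nat))). Substituting into the earlier bindings gives A := tup3(string, arrow(char, arrow(float, nat)), arrow(char, arrow(float, nat))), T2 := arrow(tup3(string, arrow(char, arrow(float, nat)), arrow(char, arrow(float, nat))), char).
MGU = { S1 -> tup3(char, tree(char), tree(char)), S2 -> arrow(char, arrow(float, nat)), A -> tup3(string, arrow(char, arrow(float, nat)), arrow(char, arrow(float, nat))), S -> tree(char), R -> tree(char), C -> string, T2 -> arrow(tup3(string, arrow(char, arrow(float, nat)), arrow(char, arrow(float, nat))), char), B -> tup3(string, arrow(char, arrow(float, nat)), arrow(char, arrow(float, nat))) }, so B -> tup3(string, arrow(char, arrow(float, nat)), arrow(char, arrow(float, nat))).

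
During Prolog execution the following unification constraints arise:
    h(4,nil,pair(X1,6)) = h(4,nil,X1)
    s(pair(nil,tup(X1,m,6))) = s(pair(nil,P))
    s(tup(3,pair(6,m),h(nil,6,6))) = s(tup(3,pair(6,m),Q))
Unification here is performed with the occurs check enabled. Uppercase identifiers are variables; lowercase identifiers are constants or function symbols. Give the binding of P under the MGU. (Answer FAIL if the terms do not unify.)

Decompose h/3: 4 = 4,  nil = nil,  pair(X1,6) = X1.
Delete trivial equation 4 = 4.
Delete trivial equation nil = nil.
Occurs check fails: X1 occurs in pair(X1,6); the equation X1 = pair(X1,6) has no finite solution.

FAIL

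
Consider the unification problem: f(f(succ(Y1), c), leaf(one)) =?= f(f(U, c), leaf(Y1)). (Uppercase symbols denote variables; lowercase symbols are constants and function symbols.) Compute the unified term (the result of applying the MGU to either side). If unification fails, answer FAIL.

Decompose f/2: f(succ(Y1), c) =?= f(U, c),  leaf(one) =?= leaf(Y1).
Decompose f/2: succ(Y1) =?= U,  c =?= c.
Bind U := succ(Y1); no other remaining equation mentions U.
Delete trivial equation c =?= c.
Decompose leaf/1: one =?= Y1.
Bind Y1 := one. Substituting into the earlier binding gives U := succ(one).
Applying the MGU to either side gives f(f(succ(one), c), leaf(one)).

f(f(succ(one), c), leaf(one))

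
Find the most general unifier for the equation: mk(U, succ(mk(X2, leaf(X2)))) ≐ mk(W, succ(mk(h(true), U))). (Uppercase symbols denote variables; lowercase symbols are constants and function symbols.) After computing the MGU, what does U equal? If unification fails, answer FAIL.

Decompose mk/2: U ≐ W,  succ(mk(X2, leaf(X2))) ≐ succ(mk(h(true), U)).
Bind U := W; substituting into the remaining equation gives: succ(mk(X2, leaf(X2))) ≐ succ(mk(h(true), W)).
Decompose succ/1: mk(X2, leaf(X2)) ≐ mk(h(true), W).
Decompose mk/2: X2 ≐ h(true),  leaf(X2) ≐ W.
Bind X2 := h(true); substituting into the remaining equation gives: leaf(h(true)) ≐ W.
Bind W := leaf(h(true)). Substituting into the earlier binding gives U := leaf(h(true)).
MGU = { U ↦ leaf(h(true)), X2 ↦ h(true), W ↦ leaf(h(true)) }, so U ↦ leaf(h(true)).

leaf(h(true))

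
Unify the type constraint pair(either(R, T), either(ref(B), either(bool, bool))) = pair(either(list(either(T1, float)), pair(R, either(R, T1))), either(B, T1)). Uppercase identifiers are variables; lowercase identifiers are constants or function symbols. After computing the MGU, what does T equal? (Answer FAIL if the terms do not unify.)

Decompose pair/2: either(R, T) = either(list(either(T1, float)), pair(R, either(R, T1))),  either(ref(B), either(bool, bool)) = either(B, T1).
Decompose either/2: R = list(either(T1, float)),  T = pair(R, either(R, T1)).
Bind R := list(either(T1, float)); substituting into the one remaining equation that mentions R gives: T = pair(list(either(T1, float)), either(list(either(T1, float)), T1)).
Bind T := pair(list(either(T1, float)), either(list(either(T1, float)), T1)); no other remaining equation mentions T.
Decompose either/2: ref(B) = B,  either(bool, bool) = T1.
Occurs check fails: B occurs in ref(B); the equation B = ref(B) has no finite solution.

FAIL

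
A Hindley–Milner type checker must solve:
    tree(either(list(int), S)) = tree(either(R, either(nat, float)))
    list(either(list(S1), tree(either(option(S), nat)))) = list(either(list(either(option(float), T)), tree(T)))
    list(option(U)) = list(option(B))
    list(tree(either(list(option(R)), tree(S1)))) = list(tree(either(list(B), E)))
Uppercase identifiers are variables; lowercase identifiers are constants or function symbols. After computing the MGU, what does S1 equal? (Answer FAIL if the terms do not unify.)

either(option(float), either(option(either(nat, float)), nat))

Decompose tree/1: either(list(int), S) = either(R, either(nat, float)).
Decompose either/2: list(int) = R,  S = either(nat, float).
Bind R := list(int); substituting into the one remaining equation that mentions R gives: list(tree(either(list(option(list(int))), tree(S1)))) = list(tree(either(list(B), E))).
Bind S := either(nat, float); substituting into the one remaining equation that mentions S gives: list(either(list(S1), tree(either(option(either(nat, float)), nat)))) = list(either(list(either(option(float), T)), tree(T))).
Decompose list/1: either(list(S1), tree(either(option(either(nat, float)), nat))) = either(list(either(option(float), T)), tree(T)).
Decompose either/2: list(S1) = list(either(option(float), T)),  tree(either(option(either(nat, float)), nat)) = tree(T).
Decompose list/1: S1 = either(option(float), T).
Bind S1 := either(option(float), T); substituting into the one remaining equation that mentions S1 gives: list(tree(either(list(option(list(int))), tree(either(option(float), T))))) = list(tree(either(list(B), E))).
Decompose tree/1: either(option(either(nat, float)), nat) = T.
Bind T := either(option(either(nat, float)), nat); substituting into the one remaining equation that mentions T gives: list(tree(either(list(option(list(int))), tree(either(option(float), either(option(either(nat, float)), nat)))))) = list(tree(either(list(B), E))). Substituting into the earlier binding gives S1 := either(option(float), either(option(either(nat, float)), nat)).
Decompose list/1: option(U) = option(B).
Decompose option/1: U = B.
Bind U := B; no other remaining equation mentions U.
Decompose list/1: tree(either(list(option(list(int))), tree(either(option(float), either(option(either(nat, float)), nat))))) = tree(either(list(B), E)).
Decompose tree/1: either(list(option(list(int))), tree(either(option(float), either(option(either(nat, float)), nat)))) = either(list(B), E).
Decompose either/2: list(option(list(int))) = list(B),  tree(either(option(float), either(option(either(nat, float)), nat))) = E.
Decompose list/1: option(list(int)) = B.
Bind B := option(list(int)); no other remaining equation mentions B. Substituting into the earlier binding gives U := option(list(int)).
Bind E := tree(either(option(float), either(option(either(nat, float)), nat))).
MGU = { R -> list(int), S -> either(nat, float), S1 -> either(option(float), either(option(either(nat, float)), nat)), T -> either(option(either(nat, float)), nat), U -> option(list(int)), B -> option(list(int)), E -> tree(either(option(float), either(option(either(nat, float)), nat))) }, so S1 -> either(option(float), either(option(either(nat, float)), nat)).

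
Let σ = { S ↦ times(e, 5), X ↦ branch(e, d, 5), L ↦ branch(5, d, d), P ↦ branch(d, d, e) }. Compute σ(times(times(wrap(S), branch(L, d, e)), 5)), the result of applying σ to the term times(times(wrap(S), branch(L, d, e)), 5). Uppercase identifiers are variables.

Replace each occurrence of S with times(e, 5).
Replace each occurrence of L with branch(5, d, d).
Result: times(times(wrap(times(e, 5)), branch(branch(5, d, d), d, e)), 5).

times(times(wrap(times(e, 5)), branch(branch(5, d, d), d, e)), 5)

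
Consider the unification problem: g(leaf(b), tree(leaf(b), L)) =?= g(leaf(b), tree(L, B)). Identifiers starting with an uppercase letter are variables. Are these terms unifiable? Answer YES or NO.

YES

Decompose g/2: leaf(b) =?= leaf(b),  tree(leaf(b), L) =?= tree(L, B).
Delete trivial equation leaf(b) =?= leaf(b).
Decompose tree/2: leaf(b) =?= L,  L =?= B.
Bind L := leaf(b); substituting into the remaining equation gives: leaf(b) =?= B.
Bind B := leaf(b).
No equations remain and no clash or occurs-check failure arose, so a unifier exists.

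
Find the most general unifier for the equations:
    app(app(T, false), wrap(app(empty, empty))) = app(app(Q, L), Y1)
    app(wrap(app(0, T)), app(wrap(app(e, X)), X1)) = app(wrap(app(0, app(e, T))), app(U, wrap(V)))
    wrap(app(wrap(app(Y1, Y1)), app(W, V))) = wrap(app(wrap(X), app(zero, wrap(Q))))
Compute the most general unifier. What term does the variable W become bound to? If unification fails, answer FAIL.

FAIL

Decompose app/2: app(T, false) = app(Q, L),  wrap(app(empty, empty)) = Y1.
Decompose app/2: T = Q,  false = L.
Bind T := Q; substituting into the one remaining equation that mentions T gives: app(wrap(app(0, Q)), app(wrap(app(e, X)), X1)) = app(wrap(app(0, app(e, Q))), app(U, wrap(V))).
Bind L := false; no other remaining equation mentions L.
Bind Y1 := wrap(app(empty, empty)); substituting into the one remaining equation that mentions Y1 gives: wrap(app(wrap(app(wrap(app(empty, empty)), wrap(app(empty, empty)))), app(W, V))) = wrap(app(wrap(X), app(zero, wrap(Q)))).
Decompose app/2: wrap(app(0, Q)) = wrap(app(0, app(e, Q))),  app(wrap(app(e, X)), X1) = app(U, wrap(V)).
Decompose wrap/1: app(0, Q) = app(0, app(e, Q)).
Decompose app/2: 0 = 0,  Q = app(e, Q).
Delete trivial equation 0 = 0.
Occurs check fails: Q occurs in app(e, Q); the equation Q = app(e, Q) has no finite solution.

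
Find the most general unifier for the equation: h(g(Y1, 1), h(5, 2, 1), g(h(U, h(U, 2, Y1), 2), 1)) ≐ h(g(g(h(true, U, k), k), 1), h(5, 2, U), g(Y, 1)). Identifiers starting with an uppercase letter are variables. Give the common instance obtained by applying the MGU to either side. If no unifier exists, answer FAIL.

h(g(g(h(true, 1, k), k), 1), h(5, 2, 1), g(h(1, h(1, 2, g(h(true, 1, k), k)), 2), 1))

Decompose h/3: g(Y1, 1) ≐ g(g(h(true, U, k), k), 1),  h(5, 2, 1) ≐ h(5, 2, U),  g(h(U, h(U, 2, Y1), 2), 1) ≐ g(Y, 1).
Decompose g/2: Y1 ≐ g(h(true, U, k), k),  1 ≐ 1.
Bind Y1 := g(h(true, U, k), k); substituting into the one remaining equation that mentions Y1 gives: g(h(U, h(U, 2, g(h(true, U, k), k)), 2), 1) ≐ g(Y, 1).
Delete trivial equation 1 ≐ 1.
Decompose h/3: 5 ≐ 5,  2 ≐ 2,  1 ≐ U.
Delete trivial equation 5 ≐ 5.
Delete trivial equation 2 ≐ 2.
Bind U := 1; substituting into the remaining equation gives: g(h(1, h(1, 2, g(h(true, 1, k), k)), 2), 1) ≐ g(Y, 1). Substituting into the earlier binding gives Y1 := g(h(true, 1, k), k).
Decompose g/2: h(1, h(1, 2, g(h(true, 1, k), k)), 2) ≐ Y,  1 ≐ 1.
Bind Y := h(1, h(1, 2, g(h(true, 1, k), k)), 2); no other remaining equation mentions Y.
Delete trivial equation 1 ≐ 1.
Applying the MGU to either side gives h(g(g(h(true, 1, k), k), 1), h(5, 2, 1), g(h(1, h(1, 2, g(h(true, 1, k), k)), 2), 1)).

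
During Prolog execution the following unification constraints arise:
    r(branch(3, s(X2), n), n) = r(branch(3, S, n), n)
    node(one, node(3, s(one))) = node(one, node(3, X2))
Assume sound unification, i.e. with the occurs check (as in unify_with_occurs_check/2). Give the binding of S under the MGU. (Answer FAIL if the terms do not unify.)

s(s(one))

Decompose r/2: branch(3, s(X2), n) = branch(3, S, n),  n = n.
Decompose branch/3: 3 = 3,  s(X2) = S,  n = n.
Delete trivial equation 3 = 3.
Bind S := s(X2); no other remaining equation mentions S.
Delete trivial equation n = n.
Delete trivial equation n = n.
Decompose node/2: one = one,  node(3, s(one)) = node(3, X2).
Delete trivial equation one = one.
Decompose node/2: 3 = 3,  s(one) = X2.
Delete trivial equation 3 = 3.
Bind X2 := s(one). Substituting into the earlier binding gives S := s(s(one)).
MGU = { S = s(s(one)), X2 = s(one) }, so S = s(s(one)).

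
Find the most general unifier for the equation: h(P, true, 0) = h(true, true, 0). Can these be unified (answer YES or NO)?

Decompose h/3: P = true,  true = true,  0 = 0.
Bind P := true; no other remaining equation mentions P.
Delete trivial equation true = true.
Delete trivial equation 0 = 0.
No equations remain and no clash or occurs-check failure arose, so a unifier exists.

YES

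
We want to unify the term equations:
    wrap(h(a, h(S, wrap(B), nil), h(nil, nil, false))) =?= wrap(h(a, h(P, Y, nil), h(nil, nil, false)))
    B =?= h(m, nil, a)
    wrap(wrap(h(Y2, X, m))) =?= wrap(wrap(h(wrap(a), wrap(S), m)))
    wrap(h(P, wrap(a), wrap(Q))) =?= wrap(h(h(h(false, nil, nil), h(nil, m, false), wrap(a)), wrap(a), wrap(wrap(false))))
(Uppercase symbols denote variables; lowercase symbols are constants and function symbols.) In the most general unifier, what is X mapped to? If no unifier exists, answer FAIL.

Decompose wrap/1: h(a, h(S, wrap(B), nil), h(nil, nil, false)) =?= h(a, h(P, Y, nil), h(nil, nil, false)).
Decompose h/3: a =?= a,  h(S, wrap(B), nil) =?= h(P, Y, nil),  h(nil, nil, false) =?= h(nil, nil, false).
Delete trivial equation a =?= a.
Decompose h/3: S =?= P,  wrap(B) =?= Y,  nil =?= nil.
Bind S := P; substituting into the one remaining equation that mentions S gives: wrap(wrap(h(Y2, X, m))) =?= wrap(wrap(h(wrap(a), wrap(P), m))).
Bind Y := wrap(B); no other remaining equation mentions Y.
Delete trivial equation nil =?= nil.
Delete trivial equation h(nil, nil, false) =?= h(nil, nil, false).
Bind B := h(m, nil, a); no other remaining equation mentions B. Substituting into the earlier binding gives Y := wrap(h(m, nil, a)).
Decompose wrap/1: wrap(h(Y2, X, m)) =?= wrap(h(wrap(a), wrap(P), m)).
Decompose wrap/1: h(Y2, X, m) =?= h(wrap(a), wrap(P), m).
Decompose h/3: Y2 =?= wrap(a),  X =?= wrap(P),  m =?= m.
Bind Y2 := wrap(a); no other remaining equation mentions Y2.
Bind X := wrap(P); no other remaining equation mentions X.
Delete trivial equation m =?= m.
Decompose wrap/1: h(P, wrap(a), wrap(Q)) =?= h(h(h(false, nil, nil), h(nil, m, false), wrap(a)), wrap(a), wrap(wrap(false))).
Decompose h/3: P =?= h(h(false, nil, nil), h(nil, m, false), wrap(a)),  wrap(a) =?= wrap(a),  wrap(Q) =?= wrap(wrap(false)).
Bind P := h(h(false, nil, nil), h(nil, m, false), wrap(a)); no other remaining equation mentions P. Substituting into the earlier bindings gives S := h(h(false, nil, nil), h(nil, m, false), wrap(a)), X := wrap(h(h(false, nil, nil), h(nil, m, false), wrap(a))).
Delete trivial equation wrap(a) =?= wrap(a).
Decompose wrap/1: Q =?= wrap(false).
Bind Q := wrap(false).
MGU = { S := h(h(false, nil, nil), h(nil, m, false), wrap(a)), Y := wrap(h(m, nil, a)), B := h(m, nil, a), Y2 := wrap(a), X := wrap(h(h(false, nil, nil), h(nil, m, false), wrap(a))), P := h(h(false, nil, nil), h(nil, m, false), wrap(a)), Q := wrap(false) }, so X := wrap(h(h(false, nil, nil), h(nil, m, false), wrap(a))).

wrap(h(h(false, nil, nil), h(nil, m, false), wrap(a)))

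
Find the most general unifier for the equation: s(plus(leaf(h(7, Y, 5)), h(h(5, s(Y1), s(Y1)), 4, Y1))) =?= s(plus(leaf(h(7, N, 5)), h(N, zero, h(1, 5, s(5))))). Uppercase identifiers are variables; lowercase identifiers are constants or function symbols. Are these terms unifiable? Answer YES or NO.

NO

Decompose s/1: plus(leaf(h(7, Y, 5)), h(h(5, s(Y1), s(Y1)), 4, Y1)) =?= plus(leaf(h(7, N, 5)), h(N, zero, h(1, 5, s(5)))).
Decompose plus/2: leaf(h(7, Y, 5)) =?= leaf(h(7, N, 5)),  h(h(5, s(Y1), s(Y1)), 4, Y1) =?= h(N, zero, h(1, 5, s(5))).
Decompose leaf/1: h(7, Y, 5) =?= h(7, N, 5).
Decompose h/3: 7 =?= 7,  Y =?= N,  5 =?= 5.
Delete trivial equation 7 =?= 7.
Bind Y := N; no other remaining equation mentions Y.
Delete trivial equation 5 =?= 5.
Decompose h/3: h(5, s(Y1), s(Y1)) =?= N,  4 =?= zero,  Y1 =?= h(1, 5, s(5)).
Bind N := h(5, s(Y1), s(Y1)); no other remaining equation mentions N. Substituting into the earlier binding gives Y := h(5, s(Y1), s(Y1)).
Clash: constants 4 and zero differ; no unifier exists.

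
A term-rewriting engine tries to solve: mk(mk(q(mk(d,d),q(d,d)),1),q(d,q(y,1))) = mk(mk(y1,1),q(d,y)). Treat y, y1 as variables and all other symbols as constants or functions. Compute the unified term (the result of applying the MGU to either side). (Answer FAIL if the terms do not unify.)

FAIL

Decompose mk/2: mk(q(mk(d,d),q(d,d)),1) = mk(y1,1),  q(d,q(y,1)) = q(d,y).
Decompose mk/2: q(mk(d,d),q(d,d)) = y1,  1 = 1.
Bind y1 := q(mk(d,d),q(d,d)); no other remaining equation mentions y1.
Delete trivial equation 1 = 1.
Decompose q/2: d = d,  q(y,1) = y.
Delete trivial equation d = d.
Occurs check fails: y occurs in q(y,1); the equation y = q(y,1) has no finite solution.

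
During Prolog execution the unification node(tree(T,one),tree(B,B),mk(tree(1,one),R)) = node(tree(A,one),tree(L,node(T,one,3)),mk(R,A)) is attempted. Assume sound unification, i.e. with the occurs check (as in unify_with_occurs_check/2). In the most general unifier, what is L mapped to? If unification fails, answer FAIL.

Decompose node/3: tree(T,one) = tree(A,one),  tree(B,B) = tree(L,node(T,one,3)),  mk(tree(1,one),R) = mk(R,A).
Decompose tree/2: T = A,  one = one.
Bind T := A; substituting into the one remaining equation that mentions T gives: tree(B,B) = tree(L,node(A,one,3)).
Delete trivial equation one = one.
Decompose tree/2: B = L,  B = node(A,one,3).
Bind B := L; substituting into the one remaining equation that mentions B gives: L = node(A,one,3).
Bind L := node(A,one,3); no other remaining equation mentions L. Substituting into the earlier binding gives B := node(A,one,3).
Decompose mk/2: tree(1,one) = R,  R = A.
Bind R := tree(1,one); substituting into the remaining equation gives: tree(1,one) = A.
Bind A := tree(1,one). Substituting into the earlier bindings gives T := tree(1,one), B := node(tree(1,one),one,3), L := node(tree(1,one),one,3).
MGU = { T ↦ tree(1,one), B ↦ node(tree(1,one),one,3), L ↦ node(tree(1,one),one,3), R ↦ tree(1,one), A ↦ tree(1,one) }, so L ↦ node(tree(1,one),one,3).

node(tree(1,one),one,3)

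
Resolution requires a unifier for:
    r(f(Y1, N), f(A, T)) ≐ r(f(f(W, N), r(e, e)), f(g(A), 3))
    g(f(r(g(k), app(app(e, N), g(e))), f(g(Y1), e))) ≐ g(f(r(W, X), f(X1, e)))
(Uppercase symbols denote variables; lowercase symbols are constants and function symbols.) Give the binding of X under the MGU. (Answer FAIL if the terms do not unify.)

Decompose r/2: f(Y1, N) ≐ f(f(W, N), r(e, e)),  f(A, T) ≐ f(g(A), 3).
Decompose f/2: Y1 ≐ f(W, N),  N ≐ r(e, e).
Bind Y1 := f(W, N); substituting into the one remaining equation that mentions Y1 gives: g(f(r(g(k), app(app(e, N), g(e))), f(g(f(W, N)), e))) ≐ g(f(r(W, X), f(X1, e))).
Bind N := r(e, e); substituting into the one remaining equation that mentions N gives: g(f(r(g(k), app(app(e, r(e, e)), g(e))), f(g(f(W, r(e, e))), e))) ≐ g(f(r(W, X), f(X1, e))). Substituting into the earlier binding gives Y1 := f(W, r(e, e)).
Decompose f/2: A ≐ g(A),  T ≐ 3.
Occurs check fails: A occurs in g(A); the equation A ≐ g(A) has no finite solution.

FAIL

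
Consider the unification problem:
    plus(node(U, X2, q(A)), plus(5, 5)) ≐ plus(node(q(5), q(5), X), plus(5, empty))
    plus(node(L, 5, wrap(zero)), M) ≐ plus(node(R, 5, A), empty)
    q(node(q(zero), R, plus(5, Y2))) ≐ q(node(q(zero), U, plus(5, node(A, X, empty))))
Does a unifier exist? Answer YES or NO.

Decompose plus/2: node(U, X2, q(A)) ≐ node(q(5), q(5), X),  plus(5, 5) ≐ plus(5, empty).
Decompose node/3: U ≐ q(5),  X2 ≐ q(5),  q(A) ≐ X.
Bind U := q(5); substituting into the one remaining equation that mentions U gives: q(node(q(zero), R, plus(5, Y2))) ≐ q(node(q(zero), q(5), plus(5, node(A, X, empty)))).
Bind X2 := q(5); no other remaining equation mentions X2.
Bind X := q(A); substituting into the one remaining equation that mentions X gives: q(node(q(zero), R, plus(5, Y2))) ≐ q(node(q(zero), q(5), plus(5, node(A, q(A), empty)))).
Decompose plus/2: 5 ≐ 5,  5 ≐ empty.
Delete trivial equation 5 ≐ 5.
Clash: constants 5 and empty differ; no unifier exists.

NO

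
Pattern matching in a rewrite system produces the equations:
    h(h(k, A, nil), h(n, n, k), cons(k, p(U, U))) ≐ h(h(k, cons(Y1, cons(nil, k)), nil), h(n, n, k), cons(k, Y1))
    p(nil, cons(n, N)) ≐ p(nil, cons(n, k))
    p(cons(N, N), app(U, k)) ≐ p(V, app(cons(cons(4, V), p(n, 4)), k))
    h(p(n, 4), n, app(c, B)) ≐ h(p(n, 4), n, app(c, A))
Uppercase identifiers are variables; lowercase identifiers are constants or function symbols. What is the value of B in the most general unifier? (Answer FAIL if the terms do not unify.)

cons(p(cons(cons(4, cons(k, k)), p(n, 4)), cons(cons(4, cons(k, k)), p(n, 4))), cons(nil, k))

Decompose h/3: h(k, A, nil) ≐ h(k, cons(Y1, cons(nil, k)), nil),  h(n, n, k) ≐ h(n, n, k),  cons(k, p(U, U)) ≐ cons(k, Y1).
Decompose h/3: k ≐ k,  A ≐ cons(Y1, cons(nil, k)),  nil ≐ nil.
Delete trivial equation k ≐ k.
Bind A := cons(Y1, cons(nil, k)); substituting into the one remaining equation that mentions A gives: h(p(n, 4), n, app(c, B)) ≐ h(p(n, 4), n, app(c, cons(Y1, cons(nil, k)))).
Delete trivial equation nil ≐ nil.
Delete trivial equation h(n, n, k) ≐ h(n, n, k).
Decompose cons/2: k ≐ k,  p(U, U) ≐ Y1.
Delete trivial equation k ≐ k.
Bind Y1 := p(U, U); substituting into the one remaining equation that mentions Y1 gives: h(p(n, 4), n, app(c, B)) ≐ h(p(n, 4), n, app(c, cons(p(U, U), cons(nil, k)))). Substituting into the earlier binding gives A := cons(p(U, U), cons(nil, k)).
Decompose p/2: nil ≐ nil,  cons(n, N) ≐ cons(n, k).
Delete trivial equation nil ≐ nil.
Decompose cons/2: n ≐ n,  N ≐ k.
Delete trivial equation n ≐ n.
Bind N := k; substituting into the one remaining equation that mentions N gives: p(cons(k, k), app(U, k)) ≐ p(V, app(cons(cons(4, V), p(n, 4)), k)).
Decompose p/2: cons(k, k) ≐ V,  app(U, k) ≐ app(cons(cons(4, V), p(n, 4)), k).
Bind V := cons(k, k); substituting into the one remaining equation that mentions V gives: app(U, k) ≐ app(cons(cons(4, cons(k, k)), p(n, 4)), k).
Decompose app/2: U ≐ cons(cons(4, cons(k, k)), p(n, 4)),  k ≐ k.
Bind U := cons(cons(4, cons(k, k)), p(n, 4)); substituting into the one remaining equation that mentions U gives: h(p(n, 4), n, app(c, B)) ≐ h(p(n, 4), n, app(c, cons(p(cons(cons(4, cons(k, k)), p(n, 4)), cons(cons(4, cons(k, k)), p(n, 4))), cons(nil, k)))). Substituting into the earlier bindings gives A := cons(p(cons(cons(4, cons(k, k)), p(n, 4)), cons(cons(4, cons(k, k)), p(n, 4))), cons(nil, k)), Y1 := p(cons(cons(4, cons(k, k)), p(n, 4)), cons(cons(4, cons(k, k)), p(n, 4))).
Delete trivial equation k ≐ k.
Decompose h/3: p(n, 4) ≐ p(n, 4),  n ≐ n,  app(c, B) ≐ app(c, cons(p(cons(cons(4, cons(k, k)), p(n, 4)), cons(cons(4, cons(k, k)), p(n, 4))), cons(nil, k))).
Delete trivial equation p(n, 4) ≐ p(n, 4).
Delete trivial equation n ≐ n.
Decompose app/2: c ≐ c,  B ≐ cons(p(cons(cons(4, cons(k, k)), p(n, 4)), cons(cons(4, cons(k, k)), p(n, 4))), cons(nil, k)).
Delete trivial equation c ≐ c.
Bind B := cons(p(cons(cons(4, cons(k, k)), p(n, 4)), cons(cons(4, cons(k, k)), p(n, 4))), cons(nil, k)).
MGU = { A := cons(p(cons(cons(4, cons(k, k)), p(n, 4)), cons(cons(4, cons(k, k)), p(n, 4))), cons(nil, k)), Y1 := p(cons(cons(4, cons(k, k)), p(n, 4)), cons(cons(4, cons(k, k)), p(n, 4))), N := k, V := cons(k, k), U := cons(cons(4, cons(k, k)), p(n, 4)), B := cons(p(cons(cons(4, cons(k, k)), p(n, 4)), cons(cons(4, cons(k, k)), p(n, 4))), cons(nil, k)) }, so B := cons(p(cons(cons(4, cons(k, k)), p(n, 4)), cons(cons(4, cons(k, k)), p(n, 4))), cons(nil, k)).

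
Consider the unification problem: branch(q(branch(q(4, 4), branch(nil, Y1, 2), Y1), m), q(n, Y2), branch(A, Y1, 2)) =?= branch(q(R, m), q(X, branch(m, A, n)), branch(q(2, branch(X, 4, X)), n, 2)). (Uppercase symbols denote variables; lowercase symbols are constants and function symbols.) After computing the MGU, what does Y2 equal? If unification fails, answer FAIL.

branch(m, q(2, branch(n, 4, n)), n)

Decompose branch/3: q(branch(q(4, 4), branch(nil, Y1, 2), Y1), m) =?= q(R, m),  q(n, Y2) =?= q(X, branch(m, A, n)),  branch(A, Y1, 2) =?= branch(q(2, branch(X, 4, X)), n, 2).
Decompose q/2: branch(q(4, 4), branch(nil, Y1, 2), Y1) =?= R,  m =?= m.
Bind R := branch(q(4, 4), branch(nil, Y1, 2), Y1); no other remaining equation mentions R.
Delete trivial equation m =?= m.
Decompose q/2: n =?= X,  Y2 =?= branch(m, A, n).
Bind X := n; substituting into the one remaining equation that mentions X gives: branch(A, Y1, 2) =?= branch(q(2, branch(n, 4, n)), n, 2).
Bind Y2 := branch(m, A, n); no other remaining equation mentions Y2.
Decompose branch/3: A =?= q(2, branch(n, 4, n)),  Y1 =?= n,  2 =?= 2.
Bind A := q(2, branch(n, 4, n)); no other remaining equation mentions A. Substituting into the earlier binding gives Y2 := branch(m, q(2, branch(n, 4, n)), n).
Bind Y1 := n; no other remaining equation mentions Y1. Substituting into the earlier binding gives R := branch(q(4, 4), branch(nil, n, 2), n).
Delete trivial equation 2 =?= 2.
MGU = { R -> branch(q(4, 4), branch(nil, n, 2), n), X -> n, Y2 -> branch(m, q(2, branch(n, 4, n)), n), A -> q(2, branch(n, 4, n)), Y1 -> n }, so Y2 -> branch(m, q(2, branch(n, 4, n)), n).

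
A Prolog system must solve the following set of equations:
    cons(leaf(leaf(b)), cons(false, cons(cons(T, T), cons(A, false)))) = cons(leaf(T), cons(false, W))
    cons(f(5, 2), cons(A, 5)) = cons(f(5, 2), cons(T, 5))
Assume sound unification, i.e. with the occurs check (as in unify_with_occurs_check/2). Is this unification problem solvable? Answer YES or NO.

Decompose cons/2: leaf(leaf(b)) = leaf(T),  cons(false, cons(cons(T, T), cons(A, false))) = cons(false, W).
Decompose leaf/1: leaf(b) = T.
Bind T := leaf(b); substituting into the remaining equations gives: cons(false, cons(cons(leaf(b), leaf(b)), cons(A, false))) = cons(false, W),  cons(f(5, 2), cons(A, 5)) = cons(f(5, 2), cons(leaf(b), 5)).
Decompose cons/2: false = false,  cons(cons(leaf(b), leaf(b)), cons(A, false)) = W.
Delete trivial equation false = false.
Bind W := cons(cons(leaf(b), leaf(b)), cons(A, false)); no other remaining equation mentions W.
Decompose cons/2: f(5, 2) = f(5, 2),  cons(A, 5) = cons(leaf(b), 5).
Delete trivial equation f(5, 2) = f(5, 2).
Decompose cons/2: A = leaf(b),  5 = 5.
Bind A := leaf(b); no other remaining equation mentions A. Substituting into the earlier binding gives W := cons(cons(leaf(b), leaf(b)), cons(leaf(b), false)).
Delete trivial equation 5 = 5.
No equations remain and no clash or occurs-check failure arose, so a unifier exists.

YES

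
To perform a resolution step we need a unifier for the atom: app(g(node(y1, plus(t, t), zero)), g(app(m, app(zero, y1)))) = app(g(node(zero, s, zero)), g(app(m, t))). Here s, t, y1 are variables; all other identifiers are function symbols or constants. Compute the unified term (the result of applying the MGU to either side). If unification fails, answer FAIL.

Decompose app/2: g(node(y1, plus(t, t), zero)) = g(node(zero, s, zero)),  g(app(m, app(zero, y1))) = g(app(m, t)).
Decompose g/1: node(y1, plus(t, t), zero) = node(zero, s, zero).
Decompose node/3: y1 = zero,  plus(t, t) = s,  zero = zero.
Bind y1 := zero; substituting into the one remaining equation that mentions y1 gives: g(app(m, app(zero, zero))) = g(app(m, t)).
Bind s := plus(t, t); no other remaining equation mentions s.
Delete trivial equation zero = zero.
Decompose g/1: app(m, app(zero, zero)) = app(m, t).
Decompose app/2: m = m,  app(zero, zero) = t.
Delete trivial equation m = m.
Bind t := app(zero, zero). Substituting into the earlier binding gives s := plus(app(zero, zero), app(zero, zero)).
Applying the MGU to either side gives app(g(node(zero, plus(app(zero, zero), app(zero, zero)), zero)), g(app(m, app(zero, zero)))).

app(g(node(zero, plus(app(zero, zero), app(zero, zero)), zero)), g(app(m, app(zero, zero))))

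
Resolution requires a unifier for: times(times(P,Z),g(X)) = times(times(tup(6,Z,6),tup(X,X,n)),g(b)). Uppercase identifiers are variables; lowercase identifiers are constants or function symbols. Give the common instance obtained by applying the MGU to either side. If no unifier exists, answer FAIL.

Decompose times/2: times(P,Z) = times(tup(6,Z,6),tup(X,X,n)),  g(X) = g(b).
Decompose times/2: P = tup(6,Z,6),  Z = tup(X,X,n).
Bind P := tup(6,Z,6); no other remaining equation mentions P.
Bind Z := tup(X,X,n); no other remaining equation mentions Z. Substituting into the earlier binding gives P := tup(6,tup(X,X,n),6).
Decompose g/1: X = b.
Bind X := b. Substituting into the earlier bindings gives P := tup(6,tup(b,b,n),6), Z := tup(b,b,n).
Applying the MGU to either side gives times(times(tup(6,tup(b,b,n),6),tup(b,b,n)),g(b)).

times(times(tup(6,tup(b,b,n),6),tup(b,b,n)),g(b))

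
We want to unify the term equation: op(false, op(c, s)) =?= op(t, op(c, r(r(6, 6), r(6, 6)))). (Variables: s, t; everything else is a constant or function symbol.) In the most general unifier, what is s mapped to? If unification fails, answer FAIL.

r(r(6, 6), r(6, 6))

Decompose op/2: false =?= t,  op(c, s) =?= op(c, r(r(6, 6), r(6, 6))).
Bind t := false; no other remaining equation mentions t.
Decompose op/2: c =?= c,  s =?= r(r(6, 6), r(6, 6)).
Delete trivial equation c =?= c.
Bind s := r(r(6, 6), r(6, 6)).
MGU = { t := false, s := r(r(6, 6), r(6, 6)) }, so s := r(r(6, 6), r(6, 6)).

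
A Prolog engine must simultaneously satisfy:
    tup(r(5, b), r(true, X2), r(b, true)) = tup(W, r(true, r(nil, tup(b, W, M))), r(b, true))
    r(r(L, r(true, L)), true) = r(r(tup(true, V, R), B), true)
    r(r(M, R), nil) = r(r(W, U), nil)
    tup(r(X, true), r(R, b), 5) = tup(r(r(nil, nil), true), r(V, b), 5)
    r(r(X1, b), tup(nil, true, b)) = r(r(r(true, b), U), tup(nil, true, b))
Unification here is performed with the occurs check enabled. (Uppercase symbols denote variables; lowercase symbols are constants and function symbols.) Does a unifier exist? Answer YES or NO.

YES

Decompose tup/3: r(5, b) = W,  r(true, X2) = r(true, r(nil, tup(b, W, M))),  r(b, true) = r(b, true).
Bind W := r(5, b); substituting into the 2 remaining equations that mention W gives: r(true, X2) = r(true, r(nil, tup(b, r(5, b), M))),  r(r(M, R), nil) = r(r(r(5, b), U), nil).
Decompose r/2: true = true,  X2 = r(nil, tup(b, r(5, b), M)).
Delete trivial equation true = true.
Bind X2 := r(nil, tup(b, r(5, b), M)); no other remaining equation mentions X2.
Delete trivial equation r(b, true) = r(b, true).
Decompose r/2: r(L, r(true, L)) = r(tup(true, V, R), B),  true = true.
Decompose r/2: L = tup(true, V, R),  r(true, L) = B.
Bind L := tup(true, V, R); substituting into the one remaining equation that mentions L gives: r(true, tup(true, V, R)) = B.
Bind B := r(true, tup(true, V, R)); no other remaining equation mentions B.
Delete trivial equation true = true.
Decompose r/2: r(M, R) = r(r(5, b), U),  nil = nil.
Decompose r/2: M = r(5, b),  R = U.
Bind M := r(5, b); no other remaining equation mentions M. Substituting into the earlier binding gives X2 := r(nil, tup(b, r(5, b), r(5, b))).
Bind R := U; substituting into the one remaining equation that mentions R gives: tup(r(X, true), r(U, b), 5) = tup(r(r(nil, nil), true), r(V, b), 5). Substituting into the earlier bindings gives L := tup(true, V, U), B := r(true, tup(true, V, U)).
Delete trivial equation nil = nil.
Decompose tup/3: r(X, true) = r(r(nil, nil), true),  r(U, b) = r(V, b),  5 = 5.
Decompose r/2: X = r(nil, nil),  true = true.
Bind X := r(nil, nil); no other remaining equation mentions X.
Delete trivial equation true = true.
Decompose r/2: U = V,  b = b.
Bind U := V; substituting into the one remaining equation that mentions U gives: r(r(X1, b), tup(nil, true, b)) = r(r(r(true, b), V), tup(nil, true, b)). Substituting into the earlier bindings gives L := tup(true, V, V), B := r(true, tup(true, V, V)), R := V.
Delete trivial equation b = b.
Delete trivial equation 5 = 5.
Decompose r/2: r(X1, b) = r(r(true, b), V),  tup(nil, true, b) = tup(nil, true, b).
Decompose r/2: X1 = r(true, b),  b = V.
Bind X1 := r(true, b); no other remaining equation mentions X1.
Bind V := b; no other remaining equation mentions V. Substituting into the earlier bindings gives L := tup(true, b, b), B := r(true, tup(true, b, b)), R := b, U := b.
Delete trivial equation tup(nil, true, b) = tup(nil, true, b).
No equations remain and no clash or occurs-check failure arose, so a unifier exists.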